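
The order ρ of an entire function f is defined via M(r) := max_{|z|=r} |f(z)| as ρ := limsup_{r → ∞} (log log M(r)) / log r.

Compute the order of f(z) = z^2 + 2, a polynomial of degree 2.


|f(z)| ≤ Σ|c_k|·r^k = O(r^2) as r → ∞. Polynomial growth is O(e^{r^ε}) for every ε > 0 (since r^2/e^{r^ε} → 0), so ρ ≤ ε for all ε > 0, i.e. ρ = 0. Every nonconstant polynomial has order 0.
Therefore ρ = 0.

Order ρ = 0.


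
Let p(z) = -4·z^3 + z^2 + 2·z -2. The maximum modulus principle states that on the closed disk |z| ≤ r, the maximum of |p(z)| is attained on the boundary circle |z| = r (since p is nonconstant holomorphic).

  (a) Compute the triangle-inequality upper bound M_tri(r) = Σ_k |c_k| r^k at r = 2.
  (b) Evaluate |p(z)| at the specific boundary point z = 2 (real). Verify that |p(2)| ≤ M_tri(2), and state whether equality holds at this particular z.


Coefficients: c_0 = -2, c_1 = 2, c_2 = 1, c_3 = -4. Radius r = 2.
Part (a). Triangle bound: M_tri(r) = Σ_k |c_k| r^k
  = |-2|·2^0 + |2|·2^1 + |1|·2^2 + |-4|·2^3
  = 2 + 4 + 4 + 32 = 42.
This bounds M(r) := max_{|z|=r} |p(z)| from above; equality holds iff all terms c_k z^k can be made to align in phase at a single z on |z|=r.
Part (b). At z = 2 (real, on the circle |z| = r):
  p(2) = (-2)·2^0 + (2)·2^1 + (1)·2^2 + (-4)·2^3 = -26.
  |p(2)| = 26.
Check: |p(2)| = 26 ≤ 42 = M_tri(2). ✓ Equality does not hold at z = 2 (the coefficients have mixed signs, so the terms do not all align in phase there).

M_tri(2) = 42; |p(2)| = 26; equality at z=2: no.


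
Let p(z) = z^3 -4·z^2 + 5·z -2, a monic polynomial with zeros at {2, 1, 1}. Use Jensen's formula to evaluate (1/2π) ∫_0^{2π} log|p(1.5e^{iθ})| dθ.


Zeros: 1, 1, 2; r = 1.5.
Inside |z| < r: 1, 1. Outside (|z| ≥ r): 2.
p(0) = -2, so log|p(0)| = log(2) = 0.6931.
Apply Jensen: I(r) = log|p(0)| + Σ_k log(r/|z_k|), summed over zeros inside |z| < r.
  log(r/|z_k|) for z_k = 1: log(1.5/1) = 0.4055
  log(r/|z_k|) for z_k = 1: log(1.5/1) = 0.4055
  Outside zeros (2) contribute nothing to the Jensen sum.
Sum over inside zeros: 0.8109.
I(r) = log|p(0)| + (inside sum) = 0.6931 + 0.8109 = 1.5041.
Note: since some zeros are outside |z| ≤ r, the simplified n·log(r) form does NOT apply — only the inside zeros contribute.

I(r) ≈ 1.5041.


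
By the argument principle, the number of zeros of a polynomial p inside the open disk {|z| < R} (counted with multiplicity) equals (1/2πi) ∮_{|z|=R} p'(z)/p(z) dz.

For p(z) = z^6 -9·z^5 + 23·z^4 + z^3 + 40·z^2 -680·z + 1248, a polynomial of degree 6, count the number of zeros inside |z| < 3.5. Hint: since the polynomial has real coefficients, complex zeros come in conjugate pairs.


The zeros of p are: (-2 + 2i), (-2 - 2i), (3 + 2i), (3 - 2i), 3, 4.
Their magnitudes are: 2.828, 2.828, 3.606, 3.606, 3, 4.
Zeros with |z| < R = 3.5: (-2 + 2i), (-2 - 2i), 3.
Count = 3.
By the argument principle, (1/2πi) ∮_{|z|=R} p'(z)/p(z) dz equals exactly this count.

Number of zeros inside |z| < 3.5: 3.


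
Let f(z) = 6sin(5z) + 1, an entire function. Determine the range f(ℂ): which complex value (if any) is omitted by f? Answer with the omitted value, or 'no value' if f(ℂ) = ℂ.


Little Picard bounds the complement of f(ℂ) to at most one point.
sin is entire and surjective onto ℂ: for every w ∈ ℂ, sin(ζ) = w has a solution ζ ∈ ℂ (e.g., via the complex inverse arcsin). With ζ = 5z this gives z = ζ/(5). Then 6·sin(5z) takes every value in 6·ℂ = ℂ, and adding 1 is a bijection of ℂ. So f is surjective and omits no value. (Note: only on the real line is sin bounded by [−1, 1].)

Omitted value: no value.


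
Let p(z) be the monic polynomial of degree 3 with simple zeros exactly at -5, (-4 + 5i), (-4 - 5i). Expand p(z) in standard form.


The polynomial is p(z) = ∏_{α ∈ S} (z − α), where S = {-5, (-4 + 5i), (-4 - 5i)}.
Expanding the product yields: p(z) = z^3 + 13·z^2 + 81·z + 205.
Note conjugate pairs combine to real quadratics: (z − (-4+5i))(z − (-4−5i)) = z² + 8z + 41.
The resulting polynomial has degree 3 and real coefficients as required.

p(z) = z^3 + 13·z^2 + 81·z + 205.


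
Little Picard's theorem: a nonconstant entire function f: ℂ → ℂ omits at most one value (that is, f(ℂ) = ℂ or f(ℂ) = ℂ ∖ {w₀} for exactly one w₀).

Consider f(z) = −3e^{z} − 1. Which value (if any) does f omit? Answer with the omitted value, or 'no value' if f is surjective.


Little Picard bounds the complement of f(ℂ) to at most one point.
e^{z} is never zero on ℂ, so -3·e^{z} takes every value in ℂ ∖ {0}. Adding -1 shifts the range to ℂ ∖ {-1}. Thus f omits exactly the value -1.

Omitted value: -1.


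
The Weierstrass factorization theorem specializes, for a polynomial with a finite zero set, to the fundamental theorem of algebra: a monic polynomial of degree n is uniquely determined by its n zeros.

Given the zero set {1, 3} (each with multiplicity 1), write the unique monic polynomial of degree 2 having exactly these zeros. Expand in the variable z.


The polynomial is p(z) = ∏_{α ∈ S} (z − α), where S = {1, 3}.
Expanding the product yields: p(z) = z^2 -4·z + 3.
The resulting polynomial has degree 2 and real coefficients as required.

p(z) = z^2 -4·z + 3.


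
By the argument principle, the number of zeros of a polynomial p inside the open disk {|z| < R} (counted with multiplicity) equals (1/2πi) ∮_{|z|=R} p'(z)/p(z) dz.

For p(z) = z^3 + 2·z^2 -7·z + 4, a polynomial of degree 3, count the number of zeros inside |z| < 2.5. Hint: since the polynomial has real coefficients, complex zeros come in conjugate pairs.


The zeros of p are: 1, -4, 1.
Their magnitudes are: 1, 4, 1.
Zeros with |z| < R = 2.5: 1, 1.
Count = 2.
By the argument principle, (1/2πi) ∮_{|z|=R} p'(z)/p(z) dz equals exactly this count.

Number of zeros inside |z| < 2.5: 2.


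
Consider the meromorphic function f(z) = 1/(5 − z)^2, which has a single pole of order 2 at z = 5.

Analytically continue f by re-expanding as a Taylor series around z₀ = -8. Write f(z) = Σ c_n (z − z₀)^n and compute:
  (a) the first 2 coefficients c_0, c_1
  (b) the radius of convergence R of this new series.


Let w = z − z₀, so z = z₀ + w.
Then 5 − z = 5 − (z₀ + w) = (5 − z₀) − w = 13 − w.
f(z) = 1/(13 − w)^2 = (1/(13)^2) · (1 − w/(13))^{−2}.
By the binomial series (1−u)^{−2} = Σ_{n≥0} C(n+1, 1) u^n for |u|<1, with u = w/(13):
  c_n = C(n+1, 1) / (13)^(n+2).
  c_0 = 1/(13)^2 = 1/169.
  c_1 = 2/(13)^3 = 2/2197.
The series is valid for |w/d| < 1, i.e. |z − z₀| < |d|.
Radius of convergence: R = |5 − z₀| = |13| = 13 (distance from z₀ to the singularity z = 5).

c_0 = 1/169, c_1 = 2/2197; R = 13.


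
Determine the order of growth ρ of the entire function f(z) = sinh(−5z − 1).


sinh(w) is a linear combination of e^{iw} and e^{−iw} (or e^w, e^{−w} in the hyperbolic case), so |sinh(w)| ≤ e^{|w|}. With w = −5z − 1, |w| ≤ 5|z| + 1 = 5r + 1 on |z| = r, giving M(r) ≤ e^{5r + 1}, so ρ ≤ 1. On a suitable ray (z = it for sin/cos; z = t for sinh/cosh, t real → ∞), |sinh(−5z − 1)| grows like e^{5|t|}/2, so ρ ≥ 1. Hence ρ = 1.
Therefore ρ = 1.

Order ρ = 1.


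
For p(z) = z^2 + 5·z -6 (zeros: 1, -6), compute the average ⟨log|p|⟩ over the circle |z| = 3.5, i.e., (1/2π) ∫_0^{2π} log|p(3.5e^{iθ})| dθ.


Zeros: -6, 1; r = 3.5.
Inside |z| < r: 1. Outside (|z| ≥ r): -6.
p(0) = -6, so log|p(0)| = log(6) = 1.7918.
Apply Jensen: I(r) = log|p(0)| + Σ_k log(r/|z_k|), summed over zeros inside |z| < r.
  log(r/|z_k|) for z_k = 1: log(3.5/1) = 1.2528
  Outside zeros (-6) contribute nothing to the Jensen sum.
Sum over inside zeros: 1.2528.
I(r) = log|p(0)| + (inside sum) = 1.7918 + 1.2528 = 3.0445.
Note: since some zeros are outside |z| ≤ r, the simplified n·log(r) form does NOT apply — only the inside zeros contribute.

I(r) ≈ 3.0445.


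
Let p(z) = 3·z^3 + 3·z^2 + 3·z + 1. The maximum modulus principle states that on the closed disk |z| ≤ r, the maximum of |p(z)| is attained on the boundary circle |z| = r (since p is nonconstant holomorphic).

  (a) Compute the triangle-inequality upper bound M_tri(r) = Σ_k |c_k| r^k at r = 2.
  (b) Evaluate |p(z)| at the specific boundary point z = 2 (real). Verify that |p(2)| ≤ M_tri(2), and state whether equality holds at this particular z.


Coefficients: c_0 = 1, c_1 = 3, c_2 = 3, c_3 = 3. Radius r = 2.
Part (a). Triangle bound: M_tri(r) = Σ_k |c_k| r^k
  = |1|·2^0 + |3|·2^1 + |3|·2^2 + |3|·2^3
  = 1 + 6 + 12 + 24 = 43.
This bounds M(r) := max_{|z|=r} |p(z)| from above; equality holds iff all terms c_k z^k can be made to align in phase at a single z on |z|=r.
Part (b). At z = 2 (real, on the circle |z| = r):
  p(2) = (1)·2^0 + (3)·2^1 + (3)·2^2 + (3)·2^3 = 43.
  |p(2)| = 43.
Since all nonzero coefficients share the same sign, |p(2)| = 43 = M_tri(2); the triangle bound is attained at z = 2, so in fact M(r) = 43.

M_tri(2) = 43; |p(2)| = 43; equality at z=2: yes.


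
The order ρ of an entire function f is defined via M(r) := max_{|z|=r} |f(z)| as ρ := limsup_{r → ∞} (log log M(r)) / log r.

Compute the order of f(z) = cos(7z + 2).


cos(w) is a linear combination of e^{iw} and e^{−iw} (or e^w, e^{−w} in the hyperbolic case), so |cos(w)| ≤ e^{|w|}. With w = 7z + 2, |w| ≤ 7|z| + 2 = 7r + 2 on |z| = r, giving M(r) ≤ e^{7r + 2}, so ρ ≤ 1. On a suitable ray (z = it for sin/cos; z = t for sinh/cosh, t real → ∞), |cos(7z + 2)| grows like e^{7|t|}/2, so ρ ≥ 1. Hence ρ = 1.
Therefore ρ = 1.

Order ρ = 1.


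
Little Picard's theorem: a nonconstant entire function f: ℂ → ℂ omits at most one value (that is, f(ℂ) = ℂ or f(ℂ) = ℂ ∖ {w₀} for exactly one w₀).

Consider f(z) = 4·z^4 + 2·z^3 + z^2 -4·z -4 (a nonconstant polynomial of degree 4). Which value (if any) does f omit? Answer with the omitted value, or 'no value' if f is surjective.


Little Picard bounds the complement of f(ℂ) to at most one point.
For every w ∈ ℂ, the equation p(z) − w = 0 is a nonconstant polynomial in z and hence has at least one root by the fundamental theorem of algebra. So p is surjective onto ℂ, omitting no value.

Omitted value: no value.


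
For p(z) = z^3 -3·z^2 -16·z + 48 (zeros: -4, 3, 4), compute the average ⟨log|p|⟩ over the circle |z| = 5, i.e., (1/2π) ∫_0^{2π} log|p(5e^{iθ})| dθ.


Zeros: -4, 3, 4; r = 5.
Inside |z| < r: -4, 3, 4. Outside (|z| ≥ r): ∅.
p(0) = 48, so log|p(0)| = log(48) = 3.8712.
Apply Jensen: I(r) = log|p(0)| + Σ_k log(r/|z_k|), summed over zeros inside |z| < r.
  log(r/|z_k|) for z_k = -4: log(5/4) = 0.2231
  log(r/|z_k|) for z_k = 3: log(5/3) = 0.5108
  log(r/|z_k|) for z_k = 4: log(5/4) = 0.2231
Sum over inside zeros: 0.9571.
I(r) = log|p(0)| + (inside sum) = 3.8712 + 0.9571 = 4.8283.
Closed form (all zeros inside, monic): I(r) = n·log(r) = 3·log(5) = 4.8283. ✓

I(r) ≈ 4.8283.


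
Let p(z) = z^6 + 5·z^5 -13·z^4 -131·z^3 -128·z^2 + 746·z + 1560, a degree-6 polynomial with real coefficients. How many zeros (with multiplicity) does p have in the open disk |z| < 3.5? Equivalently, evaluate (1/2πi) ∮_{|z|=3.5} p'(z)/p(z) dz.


The zeros of p are: 4, 3, (-3 + 2i), (-3 - 2i), (-3 + 1i), (-3 - 1i).
Their magnitudes are: 4, 3, 3.606, 3.606, 3.162, 3.162.
Zeros with |z| < R = 3.5: 3, (-3 + 1i), (-3 - 1i).
Count = 3.
By the argument principle, (1/2πi) ∮_{|z|=R} p'(z)/p(z) dz equals exactly this count.

Number of zeros inside |z| < 3.5: 3.


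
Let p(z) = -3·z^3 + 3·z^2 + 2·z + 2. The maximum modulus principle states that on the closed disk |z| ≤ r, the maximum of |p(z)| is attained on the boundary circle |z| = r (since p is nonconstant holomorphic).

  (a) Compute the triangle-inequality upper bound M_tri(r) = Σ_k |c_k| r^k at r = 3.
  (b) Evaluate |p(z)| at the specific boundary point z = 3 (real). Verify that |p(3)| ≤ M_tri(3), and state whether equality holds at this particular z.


Coefficients: c_0 = 2, c_1 = 2, c_2 = 3, c_3 = -3. Radius r = 3.
Part (a). Triangle bound: M_tri(r) = Σ_k |c_k| r^k
  = |2|·3^0 + |2|·3^1 + |3|·3^2 + |-3|·3^3
  = 2 + 6 + 27 + 81 = 116.
This bounds M(r) := max_{|z|=r} |p(z)| from above; equality holds iff all terms c_k z^k can be made to align in phase at a single z on |z|=r.
Part (b). At z = 3 (real, on the circle |z| = r):
  p(3) = (2)·3^0 + (2)·3^1 + (3)·3^2 + (-3)·3^3 = -46.
  |p(3)| = 46.
Check: |p(3)| = 46 ≤ 116 = M_tri(3). ✓ Equality does not hold at z = 3 (the coefficients have mixed signs, so the terms do not all align in phase there).

M_tri(3) = 116; |p(3)| = 46; equality at z=3: no.


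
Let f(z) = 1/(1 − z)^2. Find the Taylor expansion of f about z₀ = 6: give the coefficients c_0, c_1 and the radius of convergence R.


Let w = z − z₀, so z = z₀ + w.
Then 1 − z = 1 − (z₀ + w) = (1 − z₀) − w = -5 − w.
f(z) = 1/(-5 − w)^2 = (1/(-5)^2) · (1 − w/(-5))^{−2}.
By the binomial series (1−u)^{−2} = Σ_{n≥0} C(n+1, 1) u^n for |u|<1, with u = w/(-5):
  c_n = C(n+1, 1) / (-5)^(n+2).
  c_0 = 1/(-5)^2 = 1/25.
  c_1 = 2/(-5)^3 = -2/125.
The series is valid for |w/d| < 1, i.e. |z − z₀| < |d|.
Radius of convergence: R = |1 − z₀| = |-5| = 5 (distance from z₀ to the singularity z = 1).

c_0 = 1/25, c_1 = -2/125; R = 5.


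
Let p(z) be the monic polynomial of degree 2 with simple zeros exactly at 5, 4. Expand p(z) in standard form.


The polynomial is p(z) = ∏_{α ∈ S} (z − α), where S = {5, 4}.
Expanding the product yields: p(z) = z^2 -9·z + 20.
The resulting polynomial has degree 2 and real coefficients as required.

p(z) = z^2 -9·z + 20.


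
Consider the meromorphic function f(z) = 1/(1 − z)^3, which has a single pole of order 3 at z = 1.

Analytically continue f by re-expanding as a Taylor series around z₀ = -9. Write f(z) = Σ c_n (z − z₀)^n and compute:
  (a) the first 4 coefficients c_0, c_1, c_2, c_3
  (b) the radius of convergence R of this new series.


Let w = z − z₀, so z = z₀ + w.
Then 1 − z = 1 − (z₀ + w) = (1 − z₀) − w = 10 − w.
f(z) = 1/(10 − w)^3 = (1/(10)^3) · (1 − w/(10))^{−3}.
By the binomial series (1−u)^{−3} = Σ_{n≥0} C(n+2, 2) u^n for |u|<1, with u = w/(10):
  c_n = C(n+2, 2) / (10)^(n+3).
  c_0 = 1/(10)^3 = 1/1000.
  c_1 = 3/(10)^4 = 3/10000.
  c_2 = 6/(10)^5 = 3/50000.
  c_3 = 10/(10)^6 = 1/100000.
The series is valid for |w/d| < 1, i.e. |z − z₀| < |d|.
Radius of convergence: R = |1 − z₀| = |10| = 10 (distance from z₀ to the singularity z = 1).

c_0 = 1/1000, c_1 = 3/10000, c_2 = 3/50000, c_3 = 1/100000; R = 10.


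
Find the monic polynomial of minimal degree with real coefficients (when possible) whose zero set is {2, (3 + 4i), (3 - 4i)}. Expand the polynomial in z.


The polynomial is p(z) = ∏_{α ∈ S} (z − α), where S = {2, (3 + 4i), (3 - 4i)}.
Expanding the product yields: p(z) = z^3 -8·z^2 + 37·z -50.
Note conjugate pairs combine to real quadratics: (z − (3+4i))(z − (3−4i)) = z² − 6z + 25.
The resulting polynomial has degree 3 and real coefficients as required.

p(z) = z^3 -8·z^2 + 37·z -50.


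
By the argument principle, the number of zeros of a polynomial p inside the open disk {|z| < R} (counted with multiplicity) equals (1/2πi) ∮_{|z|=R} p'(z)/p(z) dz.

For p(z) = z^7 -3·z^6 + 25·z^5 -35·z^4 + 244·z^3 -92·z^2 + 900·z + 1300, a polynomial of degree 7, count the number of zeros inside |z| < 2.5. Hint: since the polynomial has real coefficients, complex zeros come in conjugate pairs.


The zeros of p are: (-1 + 3i), (-1 - 3i), -1, (1 + 3i), (1 - 3i), (2 + 3i), (2 - 3i).
Their magnitudes are: 3.162, 3.162, 1, 3.162, 3.162, 3.606, 3.606.
Zeros with |z| < R = 2.5: -1.
Count = 1.
By the argument principle, (1/2πi) ∮_{|z|=R} p'(z)/p(z) dz equals exactly this count.

Number of zeros inside |z| < 2.5: 1.


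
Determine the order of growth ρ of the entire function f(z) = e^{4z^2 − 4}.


|e^{4z^2 − 4}| = e^{Re(4·z^2) + -4} ≤ e^{4|z|^2 + -4} = e^{4r^2 + -4} on |z| = r, so ρ ≤ 2. Choosing z on |z|=r so that 4·z^2 is real positive (always possible by picking arg z appropriately) gives |f(z)| = e^{4r^2 + -4}, matching the bound. The additive constant -4 does not affect log log M(r) ~ 2·log r. Hence ρ = 2.
Therefore ρ = 2.

Order ρ = 2.


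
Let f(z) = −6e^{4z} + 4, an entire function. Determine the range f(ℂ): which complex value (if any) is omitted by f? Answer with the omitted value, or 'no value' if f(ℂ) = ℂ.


Little Picard bounds the complement of f(ℂ) to at most one point.
e^{4z} is never zero on ℂ, so -6·e^{4z} takes every value in ℂ ∖ {0}. Adding 4 shifts the range to ℂ ∖ {4}. Thus f omits exactly the value 4.

Omitted value: 4.


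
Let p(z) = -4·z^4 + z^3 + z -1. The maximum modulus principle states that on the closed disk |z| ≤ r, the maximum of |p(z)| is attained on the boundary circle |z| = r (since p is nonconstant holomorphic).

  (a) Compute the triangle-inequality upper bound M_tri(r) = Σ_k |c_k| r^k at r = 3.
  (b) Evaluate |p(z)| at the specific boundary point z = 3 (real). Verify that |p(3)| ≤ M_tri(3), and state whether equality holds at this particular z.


Coefficients: c_0 = -1, c_1 = 1, c_2 = 0, c_3 = 1, c_4 = -4. Radius r = 3.
Part (a). Triangle bound: M_tri(r) = Σ_k |c_k| r^k
  = |-1|·3^0 + |1|·3^1 + |0|·3^2 + |1|·3^3 + |-4|·3^4
  = 1 + 3 + 0 + 27 + 324 = 355.
This bounds M(r) := max_{|z|=r} |p(z)| from above; equality holds iff all terms c_k z^k can be made to align in phase at a single z on |z|=r.
Part (b). At z = 3 (real, on the circle |z| = r):
  p(3) = (-1)·3^0 + (1)·3^1 + (0)·3^2 + (1)·3^3 + (-4)·3^4 = -295.
  |p(3)| = 295.
Check: |p(3)| = 295 ≤ 355 = M_tri(3). ✓ Equality does not hold at z = 3 (the coefficients have mixed signs, so the terms do not all align in phase there).

M_tri(3) = 355; |p(3)| = 295; equality at z=3: no.


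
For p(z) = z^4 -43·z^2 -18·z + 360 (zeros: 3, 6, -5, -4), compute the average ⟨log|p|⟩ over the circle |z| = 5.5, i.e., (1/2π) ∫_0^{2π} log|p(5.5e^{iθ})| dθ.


Zeros: -5, -4, 3, 6; r = 5.5.
Inside |z| < r: -5, -4, 3. Outside (|z| ≥ r): 6.
p(0) = 360, so log|p(0)| = log(360) = 5.8861.
Apply Jensen: I(r) = log|p(0)| + Σ_k log(r/|z_k|), summed over zeros inside |z| < r.
  log(r/|z_k|) for z_k = 3: log(5.5/3) = 0.6061
  log(r/|z_k|) for z_k = -5: log(5.5/5) = 0.0953
  log(r/|z_k|) for z_k = -4: log(5.5/4) = 0.3185
  Outside zeros (6) contribute nothing to the Jensen sum.
Sum over inside zeros: 1.0199.
I(r) = log|p(0)| + (inside sum) = 5.8861 + 1.0199 = 6.9060.
Note: since some zeros are outside |z| ≤ r, the simplified n·log(r) form does NOT apply — only the inside zeros contribute.

I(r) ≈ 6.9060.


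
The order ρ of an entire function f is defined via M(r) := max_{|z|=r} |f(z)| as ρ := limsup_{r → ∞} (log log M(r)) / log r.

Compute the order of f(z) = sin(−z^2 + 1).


Write sin(w) = (e^{iw} ± e^{−iw})/(2 or 2i), so |sin(w)| ≤ e^{|w|}. With w = −z^2 + 1, |w| ≤ 1r^2 + 1 on |z|=r, giving M(r) ≤ e^{1r^2 + 1} and ρ ≤ 2. For the lower bound, choose z on |z|=r with -1z^2 purely imaginary of modulus 1r^2; then |sin(−z^2 + 1)| grows like e^{1r^2}/2, so ρ ≥ 2. Hence ρ = 2.
Therefore ρ = 2.

Order ρ = 2.


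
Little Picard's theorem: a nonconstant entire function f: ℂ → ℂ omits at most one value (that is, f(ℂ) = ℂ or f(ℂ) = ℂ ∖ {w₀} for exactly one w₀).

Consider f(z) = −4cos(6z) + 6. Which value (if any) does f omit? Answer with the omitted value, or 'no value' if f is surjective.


Little Picard bounds the complement of f(ℂ) to at most one point.
cos is entire and surjective onto ℂ: for every w ∈ ℂ, cos(ζ) = w has a solution ζ ∈ ℂ (e.g., via the complex inverse arccos). With ζ = 6z this gives z = ζ/(6). Then -4·cos(6z) takes every value in -4·ℂ = ℂ, and adding 6 is a bijection of ℂ. So f is surjective and omits no value. (Note: only on the real line is cos bounded by [−1, 1].)

Omitted value: no value.


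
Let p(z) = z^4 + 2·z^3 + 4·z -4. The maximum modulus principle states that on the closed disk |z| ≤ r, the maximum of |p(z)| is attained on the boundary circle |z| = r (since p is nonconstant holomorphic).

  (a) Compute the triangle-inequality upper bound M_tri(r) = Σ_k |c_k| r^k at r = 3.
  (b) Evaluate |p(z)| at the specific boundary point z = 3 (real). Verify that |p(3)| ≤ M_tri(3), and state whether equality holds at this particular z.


Coefficients: c_0 = -4, c_1 = 4, c_2 = 0, c_3 = 2, c_4 = 1. Radius r = 3.
Part (a). Triangle bound: M_tri(r) = Σ_k |c_k| r^k
  = |-4|·3^0 + |4|·3^1 + |0|·3^2 + |2|·3^3 + |1|·3^4
  = 4 + 12 + 0 + 54 + 81 = 151.
This bounds M(r) := max_{|z|=r} |p(z)| from above; equality holds iff all terms c_k z^k can be made to align in phase at a single z on |z|=r.
Part (b). At z = 3 (real, on the circle |z| = r):
  p(3) = (-4)·3^0 + (4)·3^1 + (0)·3^2 + (2)·3^3 + (1)·3^4 = 143.
  |p(3)| = 143.
Check: |p(3)| = 143 ≤ 151 = M_tri(3). ✓ Equality does not hold at z = 3 (the coefficients have mixed signs, so the terms do not all align in phase there).

M_tri(3) = 151; |p(3)| = 143; equality at z=3: no.


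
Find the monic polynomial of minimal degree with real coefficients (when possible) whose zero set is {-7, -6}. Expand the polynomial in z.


The polynomial is p(z) = ∏_{α ∈ S} (z − α), where S = {-7, -6}.
Expanding the product yields: p(z) = z^2 + 13·z + 42.
The resulting polynomial has degree 2 and real coefficients as required.

p(z) = z^2 + 13·z + 42.


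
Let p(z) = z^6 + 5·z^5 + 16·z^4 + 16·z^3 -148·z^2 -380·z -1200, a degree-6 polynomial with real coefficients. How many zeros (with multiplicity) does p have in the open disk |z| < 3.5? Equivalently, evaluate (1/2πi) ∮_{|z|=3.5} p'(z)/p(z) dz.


The zeros of p are: (-1 + 3i), (-1 - 3i), -4, (-1 + 3i), (-1 - 3i), 3.
Their magnitudes are: 3.162, 3.162, 4, 3.162, 3.162, 3.
Zeros with |z| < R = 3.5: (-1 + 3i), (-1 - 3i), (-1 + 3i), (-1 - 3i), 3.
Count = 5.
By the argument principle, (1/2πi) ∮_{|z|=R} p'(z)/p(z) dz equals exactly this count.

Number of zeros inside |z| < 3.5: 5.


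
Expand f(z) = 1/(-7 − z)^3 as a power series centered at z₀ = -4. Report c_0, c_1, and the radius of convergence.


Let w = z − z₀, so z = z₀ + w.
Then -7 − z = -7 − (z₀ + w) = (-7 − z₀) − w = -3 − w.
f(z) = 1/(-3 − w)^3 = (1/(-3)^3) · (1 − w/(-3))^{−3}.
By the binomial series (1−u)^{−3} = Σ_{n≥0} C(n+2, 2) u^n for |u|<1, with u = w/(-3):
  c_n = C(n+2, 2) / (-3)^(n+3).
  c_0 = 1/(-3)^3 = -1/27.
  c_1 = 3/(-3)^4 = 1/27.
The series is valid for |w/d| < 1, i.e. |z − z₀| < |d|.
Radius of convergence: R = |-7 − z₀| = |-3| = 3 (distance from z₀ to the singularity z = -7).

c_0 = -1/27, c_1 = 1/27; R = 3.


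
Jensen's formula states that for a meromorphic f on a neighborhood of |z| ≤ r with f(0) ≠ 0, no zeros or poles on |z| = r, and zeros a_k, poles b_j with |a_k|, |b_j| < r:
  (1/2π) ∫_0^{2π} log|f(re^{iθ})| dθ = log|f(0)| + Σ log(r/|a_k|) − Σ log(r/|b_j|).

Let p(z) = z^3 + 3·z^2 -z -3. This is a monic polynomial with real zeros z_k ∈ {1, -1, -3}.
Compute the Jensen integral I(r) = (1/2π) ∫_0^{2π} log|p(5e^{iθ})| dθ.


Zeros: -3, -1, 1; r = 5.
Inside |z| < r: -3, -1, 1. Outside (|z| ≥ r): ∅.
p(0) = -3, so log|p(0)| = log(3) = 1.0986.
Apply Jensen: I(r) = log|p(0)| + Σ_k log(r/|z_k|), summed over zeros inside |z| < r.
  log(r/|z_k|) for z_k = 1: log(5/1) = 1.6094
  log(r/|z_k|) for z_k = -1: log(5/1) = 1.6094
  log(r/|z_k|) for z_k = -3: log(5/3) = 0.5108
Sum over inside zeros: 3.7297.
I(r) = log|p(0)| + (inside sum) = 1.0986 + 3.7297 = 4.8283.
Closed form (all zeros inside, monic): I(r) = n·log(r) = 3·log(5) = 4.8283. ✓

I(r) ≈ 4.8283.


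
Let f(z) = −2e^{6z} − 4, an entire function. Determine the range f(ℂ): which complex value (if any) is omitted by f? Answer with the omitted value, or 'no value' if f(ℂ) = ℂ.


Little Picard bounds the complement of f(ℂ) to at most one point.
e^{6z} is never zero on ℂ, so -2·e^{6z} takes every value in ℂ ∖ {0}. Adding -4 shifts the range to ℂ ∖ {-4}. Thus f omits exactly the value -4.

Omitted value: -4.


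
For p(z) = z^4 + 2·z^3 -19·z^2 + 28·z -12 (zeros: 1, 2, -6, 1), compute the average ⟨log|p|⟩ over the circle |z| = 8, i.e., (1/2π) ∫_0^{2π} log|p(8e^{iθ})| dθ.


Zeros: -6, 1, 1, 2; r = 8.
Inside |z| < r: -6, 1, 1, 2. Outside (|z| ≥ r): ∅.
p(0) = -12, so log|p(0)| = log(12) = 2.4849.
Apply Jensen: I(r) = log|p(0)| + Σ_k log(r/|z_k|), summed over zeros inside |z| < r.
  log(r/|z_k|) for z_k = 1: log(8/1) = 2.0794
  log(r/|z_k|) for z_k = 2: log(8/2) = 1.3863
  log(r/|z_k|) for z_k = -6: log(8/6) = 0.2877
  log(r/|z_k|) for z_k = 1: log(8/1) = 2.0794
Sum over inside zeros: 5.8329.
I(r) = log|p(0)| + (inside sum) = 2.4849 + 5.8329 = 8.3178.
Closed form (all zeros inside, monic): I(r) = n·log(r) = 4·log(8) = 8.3178. ✓

I(r) ≈ 8.3178.


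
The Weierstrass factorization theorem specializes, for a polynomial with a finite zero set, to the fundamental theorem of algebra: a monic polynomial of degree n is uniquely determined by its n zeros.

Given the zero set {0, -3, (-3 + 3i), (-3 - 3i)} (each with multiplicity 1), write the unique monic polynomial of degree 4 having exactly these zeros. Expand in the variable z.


The polynomial is p(z) = ∏_{α ∈ S} (z − α), where S = {0, -3, (-3 + 3i), (-3 - 3i)}.
Expanding the product yields: p(z) = z^4 + 9·z^3 + 36·z^2 + 54·z.
Note conjugate pairs combine to real quadratics: (z − (-3+3i))(z − (-3−3i)) = z² + 6z + 18.
The resulting polynomial has degree 4 and real coefficients as required.

p(z) = z^4 + 9·z^3 + 36·z^2 + 54·z.


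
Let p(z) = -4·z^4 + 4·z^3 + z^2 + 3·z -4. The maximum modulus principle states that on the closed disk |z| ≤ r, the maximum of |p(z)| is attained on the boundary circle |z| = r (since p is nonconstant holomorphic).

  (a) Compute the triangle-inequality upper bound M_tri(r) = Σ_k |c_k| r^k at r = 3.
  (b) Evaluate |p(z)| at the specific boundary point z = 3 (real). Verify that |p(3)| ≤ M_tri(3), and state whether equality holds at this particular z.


Coefficients: c_0 = -4, c_1 = 3, c_2 = 1, c_3 = 4, c_4 = -4. Radius r = 3.
Part (a). Triangle bound: M_tri(r) = Σ_k |c_k| r^k
  = |-4|·3^0 + |3|·3^1 + |1|·3^2 + |4|·3^3 + |-4|·3^4
  = 4 + 9 + 9 + 108 + 324 = 454.
This bounds M(r) := max_{|z|=r} |p(z)| from above; equality holds iff all terms c_k z^k can be made to align in phase at a single z on |z|=r.
Part (b). At z = 3 (real, on the circle |z| = r):
  p(3) = (-4)·3^0 + (3)·3^1 + (1)·3^2 + (4)·3^3 + (-4)·3^4 = -202.
  |p(3)| = 202.
Check: |p(3)| = 202 ≤ 454 = M_tri(3). ✓ Equality does not hold at z = 3 (the coefficients have mixed signs, so the terms do not all align in phase there).

M_tri(3) = 454; |p(3)| = 202; equality at z=3: no.


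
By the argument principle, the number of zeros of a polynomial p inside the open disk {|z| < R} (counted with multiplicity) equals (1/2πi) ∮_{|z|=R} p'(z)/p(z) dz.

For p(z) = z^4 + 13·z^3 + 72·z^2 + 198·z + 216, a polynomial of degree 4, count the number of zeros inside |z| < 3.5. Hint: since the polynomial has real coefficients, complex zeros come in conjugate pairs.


The zeros of p are: (-3 + 3i), (-3 - 3i), -3, -4.
Their magnitudes are: 4.243, 4.243, 3, 4.
Zeros with |z| < R = 3.5: -3.
Count = 1.
By the argument principle, (1/2πi) ∮_{|z|=R} p'(z)/p(z) dz equals exactly this count.

Number of zeros inside |z| < 3.5: 1.


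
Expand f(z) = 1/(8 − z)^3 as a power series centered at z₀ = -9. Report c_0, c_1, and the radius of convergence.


Let w = z − z₀, so z = z₀ + w.
Then 8 − z = 8 − (z₀ + w) = (8 − z₀) − w = 17 − w.
f(z) = 1/(17 − w)^3 = (1/(17)^3) · (1 − w/(17))^{−3}.
By the binomial series (1−u)^{−3} = Σ_{n≥0} C(n+2, 2) u^n for |u|<1, with u = w/(17):
  c_n = C(n+2, 2) / (17)^(n+3).
  c_0 = 1/(17)^3 = 1/4913.
  c_1 = 3/(17)^4 = 3/83521.
The series is valid for |w/d| < 1, i.e. |z − z₀| < |d|.
Radius of convergence: R = |8 − z₀| = |17| = 17 (distance from z₀ to the singularity z = 8).

c_0 = 1/4913, c_1 = 3/83521; R = 17.


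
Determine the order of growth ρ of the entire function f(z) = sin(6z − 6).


sin(w) is a linear combination of e^{iw} and e^{−iw} (or e^w, e^{−w} in the hyperbolic case), so |sin(w)| ≤ e^{|w|}. With w = 6z − 6, |w| ≤ 6|z| + 6 = 6r + 6 on |z| = r, giving M(r) ≤ e^{6r + 6}, so ρ ≤ 1. On a suitable ray (z = it for sin/cos; z = t for sinh/cosh, t real → ∞), |sin(6z − 6)| grows like e^{6|t|}/2, so ρ ≥ 1. Hence ρ = 1.
Therefore ρ = 1.

Order ρ = 1.


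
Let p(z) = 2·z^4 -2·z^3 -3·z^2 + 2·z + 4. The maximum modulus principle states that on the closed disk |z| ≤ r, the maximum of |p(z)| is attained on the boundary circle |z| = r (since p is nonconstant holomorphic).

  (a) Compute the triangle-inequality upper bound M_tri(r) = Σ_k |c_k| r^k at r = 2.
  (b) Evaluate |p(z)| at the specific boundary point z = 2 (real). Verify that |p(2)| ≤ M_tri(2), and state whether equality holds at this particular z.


Coefficients: c_0 = 4, c_1 = 2, c_2 = -3, c_3 = -2, c_4 = 2. Radius r = 2.
Part (a). Triangle bound: M_tri(r) = Σ_k |c_k| r^k
  = |4|·2^0 + |2|·2^1 + |-3|·2^2 + |-2|·2^3 + |2|·2^4
  = 4 + 4 + 12 + 16 + 32 = 68.
This bounds M(r) := max_{|z|=r} |p(z)| from above; equality holds iff all terms c_k z^k can be made to align in phase at a single z on |z|=r.
Part (b). At z = 2 (real, on the circle |z| = r):
  p(2) = (4)·2^0 + (2)·2^1 + (-3)·2^2 + (-2)·2^3 + (2)·2^4 = 12.
  |p(2)| = 12.
Check: |p(2)| = 12 ≤ 68 = M_tri(2). ✓ Equality does not hold at z = 2 (the coefficients have mixed signs, so the terms do not all align in phase there).

M_tri(2) = 68; |p(2)| = 12; equality at z=2: no.


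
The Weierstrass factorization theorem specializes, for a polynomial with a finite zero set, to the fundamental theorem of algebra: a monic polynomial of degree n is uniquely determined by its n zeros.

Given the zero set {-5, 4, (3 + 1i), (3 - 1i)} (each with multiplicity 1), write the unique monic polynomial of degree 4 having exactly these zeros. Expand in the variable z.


The polynomial is p(z) = ∏_{α ∈ S} (z − α), where S = {-5, 4, (3 + 1i), (3 - 1i)}.
Expanding the product yields: p(z) = z^4 -5·z^3 -16·z^2 + 130·z -200.
Note conjugate pairs combine to real quadratics: (z − (3+1i))(z − (3−1i)) = z² − 6z + 10.
The resulting polynomial has degree 4 and real coefficients as required.

p(z) = z^4 -5·z^3 -16·z^2 + 130·z -200.


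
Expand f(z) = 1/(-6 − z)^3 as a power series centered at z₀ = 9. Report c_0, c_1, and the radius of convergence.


Let w = z − z₀, so z = z₀ + w.
Then -6 − z = -6 − (z₀ + w) = (-6 − z₀) − w = -15 − w.
f(z) = 1/(-15 − w)^3 = (1/(-15)^3) · (1 − w/(-15))^{−3}.
By the binomial series (1−u)^{−3} = Σ_{n≥0} C(n+2, 2) u^n for |u|<1, with u = w/(-15):
  c_n = C(n+2, 2) / (-15)^(n+3).
  c_0 = 1/(-15)^3 = -1/3375.
  c_1 = 3/(-15)^4 = 1/16875.
The series is valid for |w/d| < 1, i.e. |z − z₀| < |d|.
Radius of convergence: R = |-6 − z₀| = |-15| = 15 (distance from z₀ to the singularity z = -6).

c_0 = -1/3375, c_1 = 1/16875; R = 15.


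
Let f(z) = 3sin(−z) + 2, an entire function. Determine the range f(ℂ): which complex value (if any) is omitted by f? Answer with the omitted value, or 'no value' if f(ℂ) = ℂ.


Little Picard bounds the complement of f(ℂ) to at most one point.
sin is entire and surjective onto ℂ: for every w ∈ ℂ, sin(ζ) = w has a solution ζ ∈ ℂ (e.g., via the complex inverse arcsin). With ζ = −z this gives z = ζ/(-1). Then 3·sin(−z) takes every value in 3·ℂ = ℂ, and adding 2 is a bijection of ℂ. So f is surjective and omits no value. (Note: only on the real line is sin bounded by [−1, 1].)

Omitted value: no value.


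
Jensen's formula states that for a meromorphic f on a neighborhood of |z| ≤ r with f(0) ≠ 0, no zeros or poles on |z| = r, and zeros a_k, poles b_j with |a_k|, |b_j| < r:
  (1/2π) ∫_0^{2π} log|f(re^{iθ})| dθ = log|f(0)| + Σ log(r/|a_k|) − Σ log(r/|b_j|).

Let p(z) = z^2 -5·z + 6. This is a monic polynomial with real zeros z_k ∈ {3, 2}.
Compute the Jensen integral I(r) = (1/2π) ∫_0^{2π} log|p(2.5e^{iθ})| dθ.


Zeros: 2, 3; r = 2.5.
Inside |z| < r: 2. Outside (|z| ≥ r): 3.
p(0) = 6, so log|p(0)| = log(6) = 1.7918.
Apply Jensen: I(r) = log|p(0)| + Σ_k log(r/|z_k|), summed over zeros inside |z| < r.
  log(r/|z_k|) for z_k = 2: log(2.5/2) = 0.2231
  Outside zeros (3) contribute nothing to the Jensen sum.
Sum over inside zeros: 0.2231.
I(r) = log|p(0)| + (inside sum) = 1.7918 + 0.2231 = 2.0149.
Note: since some zeros are outside |z| ≤ r, the simplified n·log(r) form does NOT apply — only the inside zeros contribute.

I(r) ≈ 2.0149.


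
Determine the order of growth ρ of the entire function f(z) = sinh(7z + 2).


sinh(w) is a linear combination of e^{iw} and e^{−iw} (or e^w, e^{−w} in the hyperbolic case), so |sinh(w)| ≤ e^{|w|}. With w = 7z + 2, |w| ≤ 7|z| + 2 = 7r + 2 on |z| = r, giving M(r) ≤ e^{7r + 2}, so ρ ≤ 1. On a suitable ray (z = it for sin/cos; z = t for sinh/cosh, t real → ∞), |sinh(7z + 2)| grows like e^{7|t|}/2, so ρ ≥ 1. Hence ρ = 1.
Therefore ρ = 1.

Order ρ = 1.


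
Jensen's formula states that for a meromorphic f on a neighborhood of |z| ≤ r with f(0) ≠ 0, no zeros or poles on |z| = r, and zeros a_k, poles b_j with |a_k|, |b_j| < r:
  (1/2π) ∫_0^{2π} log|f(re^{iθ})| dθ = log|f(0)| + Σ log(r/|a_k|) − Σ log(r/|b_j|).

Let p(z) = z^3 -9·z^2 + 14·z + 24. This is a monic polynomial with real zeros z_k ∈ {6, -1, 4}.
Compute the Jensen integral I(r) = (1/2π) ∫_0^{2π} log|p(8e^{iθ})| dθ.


Zeros: -1, 4, 6; r = 8.
Inside |z| < r: -1, 4, 6. Outside (|z| ≥ r): ∅.
p(0) = 24, so log|p(0)| = log(24) = 3.1781.
Apply Jensen: I(r) = log|p(0)| + Σ_k log(r/|z_k|), summed over zeros inside |z| < r.
  log(r/|z_k|) for z_k = 6: log(8/6) = 0.2877
  log(r/|z_k|) for z_k = -1: log(8/1) = 2.0794
  log(r/|z_k|) for z_k = 4: log(8/4) = 0.6931
Sum over inside zeros: 3.0603.
I(r) = log|p(0)| + (inside sum) = 3.1781 + 3.0603 = 6.2383.
Closed form (all zeros inside, monic): I(r) = n·log(r) = 3·log(8) = 6.2383. ✓

I(r) ≈ 6.2383.


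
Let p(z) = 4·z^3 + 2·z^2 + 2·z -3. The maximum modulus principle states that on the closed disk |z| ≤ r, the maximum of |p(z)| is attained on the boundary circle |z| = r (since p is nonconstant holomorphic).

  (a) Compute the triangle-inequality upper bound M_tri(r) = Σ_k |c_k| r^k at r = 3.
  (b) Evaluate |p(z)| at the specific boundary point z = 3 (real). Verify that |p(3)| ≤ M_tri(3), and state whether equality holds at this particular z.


Coefficients: c_0 = -3, c_1 = 2, c_2 = 2, c_3 = 4. Radius r = 3.
Part (a). Triangle bound: M_tri(r) = Σ_k |c_k| r^k
  = |-3|·3^0 + |2|·3^1 + |2|·3^2 + |4|·3^3
  = 3 + 6 + 18 + 108 = 135.
This bounds M(r) := max_{|z|=r} |p(z)| from above; equality holds iff all terms c_k z^k can be made to align in phase at a single z on |z|=r.
Part (b). At z = 3 (real, on the circle |z| = r):
  p(3) = (-3)·3^0 + (2)·3^1 + (2)·3^2 + (4)·3^3 = 129.
  |p(3)| = 129.
Check: |p(3)| = 129 ≤ 135 = M_tri(3). ✓ Equality does not hold at z = 3 (the coefficients have mixed signs, so the terms do not all align in phase there).

M_tri(3) = 135; |p(3)| = 129; equality at z=3: no.


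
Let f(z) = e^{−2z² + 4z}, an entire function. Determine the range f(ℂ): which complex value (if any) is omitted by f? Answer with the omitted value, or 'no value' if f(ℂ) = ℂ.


Little Picard bounds the complement of f(ℂ) to at most one point.
The exponent g(z) = −2z² + 4z is a nonconstant polynomial, hence surjective onto ℂ. So e^{g(z)} takes every value in {e^w : w ∈ ℂ} = ℂ ∖ {0}. Adding 0 shifts the range to ℂ ∖ {0}. f omits exactly 0.

Omitted value: 0.


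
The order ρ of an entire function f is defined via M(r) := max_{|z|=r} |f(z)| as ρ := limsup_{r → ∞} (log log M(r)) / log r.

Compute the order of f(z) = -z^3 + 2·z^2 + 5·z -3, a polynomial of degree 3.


|f(z)| ≤ Σ|c_k|·r^k = O(r^3) as r → ∞. Polynomial growth is O(e^{r^ε}) for every ε > 0 (since r^3/e^{r^ε} → 0), so ρ ≤ ε for all ε > 0, i.e. ρ = 0. Every nonconstant polynomial has order 0.
Therefore ρ = 0.

Order ρ = 0.


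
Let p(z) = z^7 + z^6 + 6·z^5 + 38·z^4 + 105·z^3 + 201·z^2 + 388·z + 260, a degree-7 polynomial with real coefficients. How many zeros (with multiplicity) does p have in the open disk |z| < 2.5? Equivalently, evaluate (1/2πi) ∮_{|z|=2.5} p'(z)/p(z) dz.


The zeros of p are: (0 + 2i), (0 - 2i), -1, (-2 + 1i), (-2 - 1i), (2 + 3i), (2 - 3i).
Their magnitudes are: 2, 2, 1, 2.236, 2.236, 3.606, 3.606.
Zeros with |z| < R = 2.5: (0 + 2i), (0 - 2i), -1, (-2 + 1i), (-2 - 1i).
Count = 5.
By the argument principle, (1/2πi) ∮_{|z|=R} p'(z)/p(z) dz equals exactly this count.

Number of zeros inside |z| < 2.5: 5.


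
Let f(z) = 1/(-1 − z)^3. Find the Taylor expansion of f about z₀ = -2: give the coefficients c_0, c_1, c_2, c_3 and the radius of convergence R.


Let w = z − z₀, so z = z₀ + w.
Then -1 − z = -1 − (z₀ + w) = (-1 − z₀) − w = 1 − w.
f(z) = 1/(1 − w)^3 = (1/(1)^3) · (1 − w/(1))^{−3}.
By the binomial series (1−u)^{−3} = Σ_{n≥0} C(n+2, 2) u^n for |u|<1, with u = w/(1):
  c_n = C(n+2, 2) / (1)^(n+3).
  c_0 = 1/(1)^3 = 1.
  c_1 = 3/(1)^4 = 3.
  c_2 = 6/(1)^5 = 6.
  c_3 = 10/(1)^6 = 10.
The series is valid for |w/d| < 1, i.e. |z − z₀| < |d|.
Radius of convergence: R = |-1 − z₀| = |1| = 1 (distance from z₀ to the singularity z = -1).

c_0 = 1, c_1 = 3, c_2 = 6, c_3 = 10; R = 1.


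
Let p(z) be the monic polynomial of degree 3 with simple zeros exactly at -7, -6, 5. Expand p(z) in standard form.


The polynomial is p(z) = ∏_{α ∈ S} (z − α), where S = {-7, -6, 5}.
Expanding the product yields: p(z) = z^3 + 8·z^2 -23·z -210.
The resulting polynomial has degree 3 and real coefficients as required.

p(z) = z^3 + 8·z^2 -23·z -210.


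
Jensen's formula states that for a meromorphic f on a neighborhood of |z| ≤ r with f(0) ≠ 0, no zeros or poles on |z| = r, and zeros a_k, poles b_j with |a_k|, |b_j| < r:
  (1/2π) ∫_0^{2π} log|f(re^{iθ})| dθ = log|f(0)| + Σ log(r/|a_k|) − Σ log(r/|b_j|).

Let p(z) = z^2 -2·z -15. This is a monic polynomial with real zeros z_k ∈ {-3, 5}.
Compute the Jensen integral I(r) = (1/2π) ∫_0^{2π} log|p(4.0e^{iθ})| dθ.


Zeros: -3, 5; r = 4.0.
Inside |z| < r: -3. Outside (|z| ≥ r): 5.
p(0) = -15, so log|p(0)| = log(15) = 2.7081.
Apply Jensen: I(r) = log|p(0)| + Σ_k log(r/|z_k|), summed over zeros inside |z| < r.
  log(r/|z_k|) for z_k = -3: log(4.0/3) = 0.2877
  Outside zeros (5) contribute nothing to the Jensen sum.
Sum over inside zeros: 0.2877.
I(r) = log|p(0)| + (inside sum) = 2.7081 + 0.2877 = 2.9957.
Note: since some zeros are outside |z| ≤ r, the simplified n·log(r) form does NOT apply — only the inside zeros contribute.

I(r) ≈ 2.9957.


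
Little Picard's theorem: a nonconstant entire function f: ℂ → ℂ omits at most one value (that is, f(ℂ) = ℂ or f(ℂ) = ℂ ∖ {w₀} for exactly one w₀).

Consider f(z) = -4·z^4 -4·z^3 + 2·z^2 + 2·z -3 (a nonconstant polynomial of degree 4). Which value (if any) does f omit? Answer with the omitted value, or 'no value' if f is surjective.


Little Picard bounds the complement of f(ℂ) to at most one point.
For every w ∈ ℂ, the equation p(z) − w = 0 is a nonconstant polynomial in z and hence has at least one root by the fundamental theorem of algebra. So p is surjective onto ℂ, omitting no value.

Omitted value: no value.


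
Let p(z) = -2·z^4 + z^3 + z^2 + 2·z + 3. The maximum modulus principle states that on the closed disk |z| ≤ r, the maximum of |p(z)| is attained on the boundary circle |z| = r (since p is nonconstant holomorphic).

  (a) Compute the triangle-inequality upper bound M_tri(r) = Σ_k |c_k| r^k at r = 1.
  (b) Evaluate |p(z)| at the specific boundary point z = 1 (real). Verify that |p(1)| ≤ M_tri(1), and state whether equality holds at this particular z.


Coefficients: c_0 = 3, c_1 = 2, c_2 = 1, c_3 = 1, c_4 = -2. Radius r = 1.
Part (a). Triangle bound: M_tri(r) = Σ_k |c_k| r^k
  = |3|·1^0 + |2|·1^1 + |1|·1^2 + |1|·1^3 + |-2|·1^4
  = 3 + 2 + 1 + 1 + 2 = 9.
This bounds M(r) := max_{|z|=r} |p(z)| from above; equality holds iff all terms c_k z^k can be made to align in phase at a single z on |z|=r.
Part (b). At z = 1 (real, on the circle |z| = r):
  p(1) = (3)·1^0 + (2)·1^1 + (1)·1^2 + (1)·1^3 + (-2)·1^4 = 5.
  |p(1)| = 5.
Check: |p(1)| = 5 ≤ 9 = M_tri(1). ✓ Equality does not hold at z = 1 (the coefficients have mixed signs, so the terms do not all align in phase there).

M_tri(1) = 9; |p(1)| = 5; equality at z=1: no.
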